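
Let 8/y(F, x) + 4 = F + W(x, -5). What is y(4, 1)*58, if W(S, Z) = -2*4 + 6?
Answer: -232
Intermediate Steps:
W(S, Z) = -2 (W(S, Z) = -8 + 6 = -2)
y(F, x) = 8/(-6 + F) (y(F, x) = 8/(-4 + (F - 2)) = 8/(-4 + (-2 + F)) = 8/(-6 + F))
y(4, 1)*58 = (8/(-6 + 4))*58 = (8/(-2))*58 = (8*(-½))*58 = -4*58 = -232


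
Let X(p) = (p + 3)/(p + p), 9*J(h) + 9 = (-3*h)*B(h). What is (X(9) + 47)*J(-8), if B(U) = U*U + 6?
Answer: 79651/9 ≈ 8850.1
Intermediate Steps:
B(U) = 6 + U**2 (B(U) = U**2 + 6 = 6 + U**2)
J(h) = -1 - h*(6 + h**2)/3 (J(h) = -1 + ((-3*h)*(6 + h**2))/9 = -1 + (-3*h*(6 + h**2))/9 = -1 - h*(6 + h**2)/3)
X(p) = (3 + p)/(2*p) (X(p) = (3 + p)/((2*p)) = (3 + p)*(1/(2*p)) = (3 + p)/(2*p))
(X(9) + 47)*J(-8) = ((1/2)*(3 + 9)/9 + 47)*(-1 - 1/3*(-8)*(6 + (-8)**2)) = ((1/2)*(1/9)*12 + 47)*(-1 - 1/3*(-8)*(6 + 64)) = (2/3 + 47)*(-1 - 1/3*(-8)*70) = 143*(-1 + 560/3)/3 = (143/3)*(557/3) = 79651/9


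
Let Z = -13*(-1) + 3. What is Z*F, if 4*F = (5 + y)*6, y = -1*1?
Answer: 96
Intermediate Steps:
Z = 16 (Z = 13 + 3 = 16)
y = -1
F = 6 (F = ((5 - 1)*6)/4 = (4*6)/4 = (¼)*24 = 6)
Z*F = 16*6 = 96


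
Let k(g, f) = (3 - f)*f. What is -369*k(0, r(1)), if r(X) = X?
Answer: -738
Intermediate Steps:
k(g, f) = f*(3 - f)
-369*k(0, r(1)) = -369*(3 - 1*1) = -369*(3 - 1) = -369*2 = -738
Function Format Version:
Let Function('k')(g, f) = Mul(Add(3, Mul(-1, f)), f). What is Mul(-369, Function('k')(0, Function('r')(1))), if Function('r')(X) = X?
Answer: -738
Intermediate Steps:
Function('k')(g, f) = Mul(f, Add(3, Mul(-1, f)))
Mul(-369, Function('k')(0, Function('r')(1))) = Mul(-369, Mul(1, Add(3, Mul(-1, 1)))) = Mul(-369, Mul(1, Add(3, -1))) = Mul(-369, Mul(1, 2)) = Mul(-369, 2) = -738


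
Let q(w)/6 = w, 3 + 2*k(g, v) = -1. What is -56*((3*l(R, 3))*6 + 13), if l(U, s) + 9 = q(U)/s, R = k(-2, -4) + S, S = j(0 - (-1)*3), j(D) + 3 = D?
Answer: 12376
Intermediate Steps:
k(g, v) = -2 (k(g, v) = -3/2 + (½)*(-1) = -3/2 - ½ = -2)
q(w) = 6*w
j(D) = -3 + D
S = 0 (S = -3 + (0 - (-1)*3) = -3 + (0 - 1*(-3)) = -3 + (0 + 3) = -3 + 3 = 0)
R = -2 (R = -2 + 0 = -2)
l(U, s) = -9 + 6*U/s (l(U, s) = -9 + (6*U)/s = -9 + 6*U/s)
-56*((3*l(R, 3))*6 + 13) = -56*((3*(-9 + 6*(-2)/3))*6 + 13) = -56*((3*(-9 + 6*(-2)*(⅓)))*6 + 13) = -56*((3*(-9 - 4))*6 + 13) = -56*((3*(-13))*6 + 13) = -56*(-39*6 + 13) = -56*(-234 + 13) = -56*(-221) = 12376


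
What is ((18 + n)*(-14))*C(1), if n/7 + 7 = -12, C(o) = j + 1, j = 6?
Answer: 11270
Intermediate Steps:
C(o) = 7 (C(o) = 6 + 1 = 7)
n = -133 (n = -49 + 7*(-12) = -49 - 84 = -133)
((18 + n)*(-14))*C(1) = ((18 - 133)*(-14))*7 = -115*(-14)*7 = 1610*7 = 11270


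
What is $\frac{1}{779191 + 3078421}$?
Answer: $\frac{1}{3857612} \approx 2.5923 \cdot 10^{-7}$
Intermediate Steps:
$\frac{1}{779191 + 3078421} = \frac{1}{3857612}$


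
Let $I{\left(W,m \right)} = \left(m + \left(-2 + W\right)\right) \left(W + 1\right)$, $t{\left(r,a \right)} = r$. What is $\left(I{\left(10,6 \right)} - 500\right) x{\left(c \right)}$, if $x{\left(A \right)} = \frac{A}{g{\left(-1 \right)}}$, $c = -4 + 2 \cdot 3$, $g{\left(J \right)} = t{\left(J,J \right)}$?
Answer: $692$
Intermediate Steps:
$g{\left(J \right)} = J$
$I{\left(W,m \right)} = \left(1 + W\right) \left(-2 + W + m\right)$ ($I{\left(W,m \right)} = \left(-2 + W + m\right) \left(1 + W\right) = \left(1 + W\right) \left(-2 + W + m\right)$)
$c = 2$ ($c = -4 + 6 = 2$)
$x{\left(A \right)} = - A$ ($x{\left(A \right)} = \frac{A}{-1} = A \left(-1\right) = - A$)
$\left(I{\left(10,6 \right)} - 500\right) x{\left(c \right)} = \left(\left(-2 + 6 + 10^{2} - 10 + 10 \cdot 6\right) - 500\right) \left(\left(-1\right) 2\right) = \left(\left(-2 + 6 + 100 - 10 + 60\right) - 500\right) \left(-2\right) = \left(154 - 500\right) \left(-2\right) = \left(-346\right) \left(-2\right) = 692$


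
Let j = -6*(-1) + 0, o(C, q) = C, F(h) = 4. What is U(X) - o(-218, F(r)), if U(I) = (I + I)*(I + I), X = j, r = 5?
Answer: 362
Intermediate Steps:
j = 6 (j = 6 + 0 = 6)
X = 6
U(I) = 4*I**2 (U(I) = (2*I)*(2*I) = 4*I**2)
U(X) - o(-218, F(r)) = 4*6**2 - 1*(-218) = 4*36 + 218 = 144 + 218 = 362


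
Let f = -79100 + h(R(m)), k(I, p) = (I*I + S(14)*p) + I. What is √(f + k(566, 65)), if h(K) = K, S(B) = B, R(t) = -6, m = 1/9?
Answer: 11*√2006 ≈ 492.67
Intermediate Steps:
m = ⅑ ≈ 0.11111
k(I, p) = I + I² + 14*p (k(I, p) = (I*I + 14*p) + I = (I² + 14*p) + I = I + I² + 14*p)
f = -79106 (f = -79100 - 6 = -79106)
√(f + k(566, 65)) = √(-79106 + (566 + 566² + 14*65)) = √(-79106 + (566 + 320356 + 910)) = √(-79106 + 321832) = √242726 = 11*√2006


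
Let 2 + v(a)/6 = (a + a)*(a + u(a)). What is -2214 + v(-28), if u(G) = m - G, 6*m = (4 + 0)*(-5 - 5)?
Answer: 14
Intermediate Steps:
m = -20/3 (m = ((4 + 0)*(-5 - 5))/6 = (4*(-10))/6 = (⅙)*(-40) = -20/3 ≈ -6.6667)
u(G) = -20/3 - G
v(a) = -12 - 80*a (v(a) = -12 + 6*((a + a)*(a + (-20/3 - a))) = -12 + 6*((2*a)*(-20/3)) = -12 + 6*(-40*a/3) = -12 - 80*a)
-2214 + v(-28) = -2214 + (-12 - 80*(-28)) = -2214 + (-12 + 2240) = -2214 + 2228 = 14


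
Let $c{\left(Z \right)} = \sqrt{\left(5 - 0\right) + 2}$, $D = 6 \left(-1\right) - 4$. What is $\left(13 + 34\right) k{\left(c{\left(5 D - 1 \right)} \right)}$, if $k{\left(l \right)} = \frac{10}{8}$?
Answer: $\frac{235}{4} \approx 58.75$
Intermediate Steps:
$D = -10$ ($D = -6 - 4 = -10$)
$c{\left(Z \right)} = \sqrt{7}$ ($c{\left(Z \right)} = \sqrt{\left(5 + 0\right) + 2} = \sqrt{5 + 2} = \sqrt{7}$)
$k{\left(l \right)} = \frac{5}{4}$ ($k{\left(l \right)} = 10 \cdot \frac{1}{8} = \frac{5}{4}$)
$\left(13 + 34\right) k{\left(c{\left(5 D - 1 \right)} \right)} = \left(13 + 34\right) \frac{5}{4} = 47 \cdot \frac{5}{4} = \frac{235}{4}$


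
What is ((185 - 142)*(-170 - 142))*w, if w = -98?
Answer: 1314768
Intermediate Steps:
((185 - 142)*(-170 - 142))*w = ((185 - 142)*(-170 - 142))*(-98) = (43*(-312))*(-98) = -13416*(-98) = 1314768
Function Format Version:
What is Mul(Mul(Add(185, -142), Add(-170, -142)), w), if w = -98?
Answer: 1314768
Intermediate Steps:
Mul(Mul(Add(185, -142), Add(-170, -142)), w) = Mul(Mul(Add(185, -142), Add(-170, -142)), -98) = Mul(Mul(43, -312), -98) = Mul(-13416, -98) = 1314768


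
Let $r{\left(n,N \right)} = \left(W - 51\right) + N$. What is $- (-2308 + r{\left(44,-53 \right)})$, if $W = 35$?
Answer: $2377$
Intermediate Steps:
$r{\left(n,N \right)} = -16 + N$ ($r{\left(n,N \right)} = \left(35 - 51\right) + N = -16 + N$)
$- (-2308 + r{\left(44,-53 \right)}) = - (-2308 - 69) = \left(-1\right) \left(-2377\right) = 2377$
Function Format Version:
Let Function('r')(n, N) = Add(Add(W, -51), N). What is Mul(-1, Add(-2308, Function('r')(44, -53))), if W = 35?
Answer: 2377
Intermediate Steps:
Function('r')(n, N) = Add(-16, N) (Function('r')(n, N) = Add(Add(35, -51), N) = Add(-16, N))
Mul(-1, Add(-2308, Function('r')(44, -53))) = Mul(-1, Add(-2308, Add(-16, -53))) = Mul(-1, Add(-2308, -69)) = Mul(-1, -2377) = 2377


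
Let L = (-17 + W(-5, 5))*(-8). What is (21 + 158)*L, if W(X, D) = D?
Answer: 17184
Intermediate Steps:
L = 96 (L = (-17 + 5)*(-8) = -12*(-8) = 96)
(21 + 158)*L = (21 + 158)*96 = 179*96 = 17184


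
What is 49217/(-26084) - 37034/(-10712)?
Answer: 27423897/17463238 ≈ 1.5704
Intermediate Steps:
49217/(-26084) - 37034/(-10712) = 49217*(-1/26084) - 37034*(-1/10712) = -49217/26084 + 18517/5356 = 27423897/17463238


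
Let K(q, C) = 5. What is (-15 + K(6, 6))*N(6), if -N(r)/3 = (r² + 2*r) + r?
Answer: 1620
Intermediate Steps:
N(r) = -9*r - 3*r² (N(r) = -3*((r² + 2*r) + r) = -3*(r² + 3*r) = -9*r - 3*r²)
(-15 + K(6, 6))*N(6) = (-15 + 5)*(-3*6*(3 + 6)) = -(-30)*6*9 = -10*(-162) = 1620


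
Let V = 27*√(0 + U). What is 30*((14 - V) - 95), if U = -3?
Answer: -2430 - 810*I*√3 ≈ -2430.0 - 1403.0*I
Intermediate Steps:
V = 27*I*√3 (V = 27*√(0 - 3) = 27*√(-3) = 27*(I*√3) = 27*I*√3 ≈ 46.765*I)
30*((14 - V) - 95) = 30*((14 - 27*I*√3) - 95) = 30*(-81 - 27*I*√3) = -2430 - 810*I*√3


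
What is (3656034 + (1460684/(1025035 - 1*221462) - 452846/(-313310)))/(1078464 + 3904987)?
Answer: 1424878023335183/1942214835155155 ≈ 0.73364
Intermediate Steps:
(3656034 + (1460684/(1025035 - 1*221462) - 452846/(-313310)))/(1078464 + 3904987) = (3656034 + (1460684/(1025035 - 221462) - 452846*(-1/313310)))/4983451 = (3656034 + (1460684/803573 + 701/485))*(1/4983451) = (3656034 + 1271736413/389732905)*(1/4983451) = (1424878023335183/389732905)*(1/4983451) = 1424878023335183/1942214835155155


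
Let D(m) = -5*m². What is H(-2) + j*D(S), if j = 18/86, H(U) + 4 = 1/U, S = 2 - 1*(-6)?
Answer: -6147/86 ≈ -71.477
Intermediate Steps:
S = 8 (S = 2 + 6 = 8)
H(U) = -4 + 1/U
j = 9/43 (j = 18*(1/86) = 9/43 ≈ 0.20930)
H(-2) + j*D(S) = (-4 + 1/(-2)) + 9*(-5*8²)/43 = (-4 - ½) + 9*(-5*64)/43 = -9/2 + (9/43)*(-320) = -9/2 - 2880/43 = -6147/86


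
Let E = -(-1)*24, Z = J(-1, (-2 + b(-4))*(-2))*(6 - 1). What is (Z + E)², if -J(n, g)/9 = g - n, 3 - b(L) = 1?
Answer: 441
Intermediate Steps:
b(L) = 2 (b(L) = 3 - 1*1 = 3 - 1 = 2)
J(n, g) = -9*g + 9*n (J(n, g) = -9*(g - n) = -9*g + 9*n)
Z = -45 (Z = (-9*(-2 + 2)*(-2) + 9*(-1))*(6 - 1) = (-0*(-2) - 9)*5 = (-9*0 - 9)*5 = (0 - 9)*5 = -9*5 = -45)
E = 24 (E = -1*(-24) = 24)
(Z + E)² = (-45 + 24)² = (-21)² = 441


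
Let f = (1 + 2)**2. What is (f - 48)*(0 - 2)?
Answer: 78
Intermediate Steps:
f = 9 (f = 3**2 = 9)
(f - 48)*(0 - 2) = (9 - 48)*(0 - 2) = -39*(-2) = 78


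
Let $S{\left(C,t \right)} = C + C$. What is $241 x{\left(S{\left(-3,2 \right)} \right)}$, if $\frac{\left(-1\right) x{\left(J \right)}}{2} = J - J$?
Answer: $0$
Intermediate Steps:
$S{\left(C,t \right)} = 2 C$
$x{\left(J \right)} = 0$ ($x{\left(J \right)} = - 2 \left(J - J\right) = \left(-2\right) 0 = 0$)
$241 x{\left(S{\left(-3,2 \right)} \right)} = 241 \cdot 0 = 0$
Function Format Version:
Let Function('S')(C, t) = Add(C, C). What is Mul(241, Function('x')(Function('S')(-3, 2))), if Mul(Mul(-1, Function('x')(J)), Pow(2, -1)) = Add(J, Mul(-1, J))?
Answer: 0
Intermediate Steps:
Function('S')(C, t) = Mul(2, C)
Function('x')(J) = 0 (Function('x')(J) = Mul(-2, Add(J, Mul(-1, J))) = Mul(-2, 0) = 0)
Mul(241, Function('x')(Function('S')(-3, 2))) = Mul(241, 0) = 0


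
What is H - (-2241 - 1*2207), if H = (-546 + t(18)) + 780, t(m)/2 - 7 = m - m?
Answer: 4696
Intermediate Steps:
t(m) = 14 (t(m) = 14 + 2*(m - m) = 14 + 2*0 = 14 + 0 = 14)
H = 248 (H = (-546 + 14) + 780 = -532 + 780 = 248)
H - (-2241 - 1*2207) = 248 - (-2241 - 1*2207) = 248 - (-2241 - 2207) = 248 - 1*(-4448) = 248 + 4448 = 4696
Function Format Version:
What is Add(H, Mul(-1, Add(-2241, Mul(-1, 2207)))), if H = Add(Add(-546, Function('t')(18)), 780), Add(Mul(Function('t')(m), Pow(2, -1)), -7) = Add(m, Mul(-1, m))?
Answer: 4696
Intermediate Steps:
Function('t')(m) = 14 (Function('t')(m) = Add(14, Mul(2, Add(m, Mul(-1, m)))) = Add(14, Mul(2, 0)) = Add(14, 0) = 14)
H = 248 (H = Add(Add(-546, 14), 780) = Add(-532, 780) = 248)
Add(H, Mul(-1, Add(-2241, Mul(-1, 2207)))) = Add(248, Mul(-1, Add(-2241, Mul(-1, 2207)))) = Add(248, Mul(-1, Add(-2241, -2207))) = Add(248, Mul(-1, -4448)) = Add(248, 4448) = 4696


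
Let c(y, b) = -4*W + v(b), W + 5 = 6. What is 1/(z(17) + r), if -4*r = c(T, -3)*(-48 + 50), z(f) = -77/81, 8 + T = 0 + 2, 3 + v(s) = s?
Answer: 81/328 ≈ 0.24695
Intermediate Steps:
v(s) = -3 + s
W = 1 (W = -5 + 6 = 1)
T = -6 (T = -8 + (0 + 2) = -8 + 2 = -6)
c(y, b) = -7 + b (c(y, b) = -4*1 + (-3 + b) = -4 + (-3 + b) = -7 + b)
z(f) = -77/81 (z(f) = -77*1/81 = -77/81)
r = 5 (r = -(-7 - 3)*(-48 + 50)/4 = -(-5)*2/2 = -¼*(-20) = 5)
1/(z(17) + r) = 1/(-77/81 + 5) = 1/(328/81) = 81/328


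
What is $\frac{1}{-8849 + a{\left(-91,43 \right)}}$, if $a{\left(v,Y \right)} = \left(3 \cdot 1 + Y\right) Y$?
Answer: $- \frac{1}{6871} \approx -0.00014554$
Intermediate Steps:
$a{\left(v,Y \right)} = Y \left(3 + Y\right)$ ($a{\left(v,Y \right)} = \left(3 + Y\right) Y = Y \left(3 + Y\right)$)
$\frac{1}{-8849 + a{\left(-91,43 \right)}} = \frac{1}{-8849 + 43 \left(3 + 43\right)} = \frac{1}{-8849 + 43 \cdot 46} = \frac{1}{-8849 + 1978} = \frac{1}{-6871} = - \frac{1}{6871}$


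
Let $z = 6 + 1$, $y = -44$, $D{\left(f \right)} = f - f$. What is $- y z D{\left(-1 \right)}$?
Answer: $0$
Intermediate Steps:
$D{\left(f \right)} = 0$
$z = 7$
$- y z D{\left(-1 \right)} = - \left(-44\right) 7 \cdot 0 = - \left(-308\right) 0 = \left(-1\right) 0 = 0$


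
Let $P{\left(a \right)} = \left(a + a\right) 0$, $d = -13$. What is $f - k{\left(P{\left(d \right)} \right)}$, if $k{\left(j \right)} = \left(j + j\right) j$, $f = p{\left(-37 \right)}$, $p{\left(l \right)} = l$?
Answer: $-37$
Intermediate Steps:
$P{\left(a \right)} = 0$ ($P{\left(a \right)} = 2 a 0 = 0$)
$f = -37$
$k{\left(j \right)} = 2 j^{2}$ ($k{\left(j \right)} = 2 j j = 2 j^{2}$)
$f - k{\left(P{\left(d \right)} \right)} = -37 - 2 \cdot 0^{2} = -37 - 2 \cdot 0 = -37 - 0 = -37 + 0 = -37$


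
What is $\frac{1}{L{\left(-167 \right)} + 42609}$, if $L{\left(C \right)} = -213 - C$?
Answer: $\frac{1}{42563} \approx 2.3495 \cdot 10^{-5}$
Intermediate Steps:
$\frac{1}{L{\left(-167 \right)} + 42609} = \frac{1}{\left(-213 - -167\right) + 42609} = \frac{1}{\left(-213 + 167\right) + 42609} = \frac{1}{-46 + 42609} = \frac{1}{42563}$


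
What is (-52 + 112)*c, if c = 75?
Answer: 4500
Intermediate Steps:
(-52 + 112)*c = (-52 + 112)*75 = 60*75 = 4500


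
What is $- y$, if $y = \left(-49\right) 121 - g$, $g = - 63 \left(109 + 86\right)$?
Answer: $-6356$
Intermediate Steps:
$g = -12285$ ($g = \left(-63\right) 195 = -12285$)
$y = 6356$ ($y = \left(-49\right) 121 - -12285 = -5929 + 12285 = 6356$)
$- y = \left(-1\right) 6356 = -6356$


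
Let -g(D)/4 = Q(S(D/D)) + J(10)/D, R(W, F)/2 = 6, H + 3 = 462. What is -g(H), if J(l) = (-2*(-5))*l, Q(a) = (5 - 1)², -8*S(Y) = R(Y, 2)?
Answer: 29776/459 ≈ 64.871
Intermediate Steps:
H = 459 (H = -3 + 462 = 459)
R(W, F) = 12 (R(W, F) = 2*6 = 12)
S(Y) = -3/2 (S(Y) = -⅛*12 = -3/2)
Q(a) = 16 (Q(a) = 4² = 16)
J(l) = 10*l
g(D) = -64 - 400/D (g(D) = -4*(16 + (10*10)/D) = -4*(16 + 100/D) = -64 - 400/D)
-g(H) = -(-64 - 400/459) = -1*(-29776/459) = 29776/459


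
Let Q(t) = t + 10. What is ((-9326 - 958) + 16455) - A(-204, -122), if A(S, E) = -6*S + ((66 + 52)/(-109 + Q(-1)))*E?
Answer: 120076/25 ≈ 4803.0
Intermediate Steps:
Q(t) = 10 + t
A(S, E) = -6*S - 59*E/50 (A(S, E) = -6*S + ((66 + 52)/(-109 + (10 - 1)))*E = -6*S + (118/(-109 + 9))*E = -6*S + (118/(-100))*E = -6*S + (118*(-1/100))*E = -6*S - 59*E/50)
((-9326 - 958) + 16455) - A(-204, -122) = ((-9326 - 958) + 16455) - (-6*(-204) - 59/50*(-122)) = (-10284 + 16455) - (1224 + 3599/25) = 6171 - 1*34199/25 = 6171 - 34199/25 = 120076/25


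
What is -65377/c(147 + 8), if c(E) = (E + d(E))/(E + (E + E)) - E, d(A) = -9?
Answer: 2338485/5533 ≈ 422.64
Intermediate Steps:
c(E) = -E + (-9 + E)/(3*E) (c(E) = (E - 9)/(E + (E + E)) - E = (-9 + E)/(E + 2*E) - E = (-9 + E)/((3*E)) - E = (-9 + E)*(1/(3*E)) - E = (-9 + E)/(3*E) - E = -E + (-9 + E)/(3*E))
-65377/c(147 + 8) = -65377/(1/3 - (147 + 8) - 3/(147 + 8)) = -65377/(1/3 - 1*155 - 3/155) = -65377/(1/3 - 155 - 3*1/155) = -65377/(1/3 - 155 - 3/155) = -65377/(-71929/465) = -65377*(-465/71929) = 2338485/5533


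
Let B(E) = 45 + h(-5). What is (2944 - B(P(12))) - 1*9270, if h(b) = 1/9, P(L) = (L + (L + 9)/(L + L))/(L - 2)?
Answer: -57340/9 ≈ -6371.1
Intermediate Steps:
P(L) = (L + (9 + L)/(2*L))/(-2 + L) (P(L) = (L + (9 + L)/((2*L)))/(-2 + L) = (L + (9 + L)*(1/(2*L)))/(-2 + L) = (L + (9 + L)/(2*L))/(-2 + L))
h(b) = ⅑
B(E) = 406/9 (B(E) = 45 + ⅑ = 406/9)
(2944 - B(P(12))) - 1*9270 = (2944 - 1*406/9) - 1*9270 = (2944 - 406/9) - 9270 = 26090/9 - 9270 = -57340/9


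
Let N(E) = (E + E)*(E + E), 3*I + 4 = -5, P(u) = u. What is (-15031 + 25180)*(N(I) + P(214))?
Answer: 2537250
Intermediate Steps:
I = -3 (I = -4/3 + (1/3)*(-5) = -4/3 - 5/3 = -3)
N(E) = 4*E**2 (N(E) = (2*E)*(2*E) = 4*E**2)
(-15031 + 25180)*(N(I) + P(214)) = (-15031 + 25180)*(4*(-3)**2 + 214) = 10149*(4*9 + 214) = 10149*(36 + 214) = 10149*250 = 2537250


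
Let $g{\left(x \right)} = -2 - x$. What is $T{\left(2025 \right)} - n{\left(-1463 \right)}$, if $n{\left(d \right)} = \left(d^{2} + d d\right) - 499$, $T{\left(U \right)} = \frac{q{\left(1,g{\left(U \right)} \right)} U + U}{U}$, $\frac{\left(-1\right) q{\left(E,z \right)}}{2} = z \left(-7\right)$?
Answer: $-4308616$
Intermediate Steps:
$q{\left(E,z \right)} = 14 z$ ($q{\left(E,z \right)} = - 2 z \left(-7\right) = - 2 \left(- 7 z\right) = 14 z$)
$T{\left(U \right)} = \frac{U + U \left(-28 - 14 U\right)}{U}$ ($T{\left(U \right)} = \frac{14 \left(-2 - U\right) U + U}{U} = \frac{\left(-28 - 14 U\right) U + U}{U} = \frac{U \left(-28 - 14 U\right) + U}{U} = \frac{U + U \left(-28 - 14 U\right)}{U}$)
$n{\left(d \right)} = -499 + 2 d^{2}$ ($n{\left(d \right)} = \left(d^{2} + d^{2}\right) - 499 = 2 d^{2} - 499 = -499 + 2 d^{2}$)
$T{\left(2025 \right)} - n{\left(-1463 \right)} = \left(-27 - 28350\right) - \left(-499 + 2 \left(-1463\right)^{2}\right) = \left(-27 - 28350\right) - \left(-499 + 2 \cdot 2140369\right) = -28377 - \left(-499 + 4280738\right) = -28377 - 4280239 = -4308616$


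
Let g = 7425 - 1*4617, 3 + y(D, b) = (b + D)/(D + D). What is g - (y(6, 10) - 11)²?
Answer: 23828/9 ≈ 2647.6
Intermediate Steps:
y(D, b) = -3 + (D + b)/(2*D) (y(D, b) = -3 + (b + D)/(D + D) = -3 + (D + b)/((2*D)) = -3 + (D + b)*(1/(2*D)) = -3 + (D + b)/(2*D))
g = 2808 (g = 7425 - 4617 = 2808)
g - (y(6, 10) - 11)² = 2808 - ((½)*(10 - 5*6)/6 - 11)² = 2808 - ((½)*(⅙)*(10 - 30) - 11)² = 2808 - ((½)*(⅙)*(-20) - 11)² = 2808 - (-5/3 - 11)² = 2808 - (-38/3)² = 2808 - 1*1444/9 = 2808 - 1444/9 = 23828/9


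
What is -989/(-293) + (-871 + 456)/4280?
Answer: 822265/250808 ≈ 3.2785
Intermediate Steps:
-989/(-293) + (-871 + 456)/4280 = -989*(-1/293) - 415*1/4280 = 989/293 - 83/856 = 822265/250808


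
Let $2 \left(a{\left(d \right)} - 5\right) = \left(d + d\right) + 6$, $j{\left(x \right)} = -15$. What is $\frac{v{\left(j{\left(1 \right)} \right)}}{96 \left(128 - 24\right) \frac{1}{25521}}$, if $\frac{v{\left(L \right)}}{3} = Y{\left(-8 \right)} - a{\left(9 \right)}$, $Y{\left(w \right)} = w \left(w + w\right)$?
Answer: $\frac{2832831}{3328} \approx 851.21$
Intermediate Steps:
$Y{\left(w \right)} = 2 w^{2}$ ($Y{\left(w \right)} = w 2 w = 2 w^{2}$)
$a{\left(d \right)} = 8 + d$ ($a{\left(d \right)} = 5 + \frac{\left(d + d\right) + 6}{2} = 5 + \frac{2 d + 6}{2} = 5 + \frac{6 + 2 d}{2} = 5 + \left(3 + d\right) = 8 + d$)
$v{\left(L \right)} = 333$ ($v{\left(L \right)} = 3 \left(2 \left(-8\right)^{2} - \left(8 + 9\right)\right) = 3 \left(2 \cdot 64 - 17\right) = 3 \left(128 - 17\right) = 3 \cdot 111 = 333$)
$\frac{v{\left(j{\left(1 \right)} \right)}}{96 \left(128 - 24\right) \frac{1}{25521}} = \frac{333}{96 \left(128 - 24\right) \frac{1}{25521}} = \frac{333}{96 \cdot 104 \cdot \frac{1}{25521}} = \frac{333}{9984 \cdot \frac{1}{25521}} = \frac{333}{\frac{3328}{8507}} = 333 \cdot \frac{8507}{3328} = \frac{2832831}{3328}$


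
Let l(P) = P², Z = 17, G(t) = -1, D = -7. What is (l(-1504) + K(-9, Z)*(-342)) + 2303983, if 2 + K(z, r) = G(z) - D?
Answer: 4564631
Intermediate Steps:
K(z, r) = 4 (K(z, r) = -2 + (-1 - 1*(-7)) = -2 + (-1 + 7) = -2 + 6 = 4)
(l(-1504) + K(-9, Z)*(-342)) + 2303983 = ((-1504)² + 4*(-342)) + 2303983 = (2262016 - 1368) + 2303983 = 2260648 + 2303983 = 4564631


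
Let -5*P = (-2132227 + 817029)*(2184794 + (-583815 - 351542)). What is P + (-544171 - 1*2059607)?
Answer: 1643244024636/5 ≈ 3.2865e+11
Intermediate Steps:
P = 1643257043526/5 (P = -(-2132227 + 817029)*(2184794 + (-583815 - 351542))/5 = -(-1315198)*(2184794 - 935357)/5 = -(-1315198)*1249437/5 = -1/5*(-1643257043526) = 1643257043526/5 ≈ 3.2865e+11)
P + (-544171 - 1*2059607) = 1643257043526/5 + (-544171 - 1*2059607) = 1643257043526/5 + (-544171 - 2059607) = 1643257043526/5 - 2603778 = 1643244024636/5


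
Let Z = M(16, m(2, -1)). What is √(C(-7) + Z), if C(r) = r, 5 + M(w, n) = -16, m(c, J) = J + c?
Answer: 2*I*√7 ≈ 5.2915*I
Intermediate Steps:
M(w, n) = -21 (M(w, n) = -5 - 16 = -21)
Z = -21
√(C(-7) + Z) = √(-7 - 21) = √(-28) = 2*I*√7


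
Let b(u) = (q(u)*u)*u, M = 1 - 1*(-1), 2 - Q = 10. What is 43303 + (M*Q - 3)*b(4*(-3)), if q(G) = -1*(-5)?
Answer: 29623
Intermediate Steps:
Q = -8 (Q = 2 - 1*10 = 2 - 10 = -8)
q(G) = 5
M = 2 (M = 1 + 1 = 2)
b(u) = 5*u² (b(u) = (5*u)*u = 5*u²)
43303 + (M*Q - 3)*b(4*(-3)) = 43303 + (2*(-8) - 3)*(5*(4*(-3))²) = 43303 + (-16 - 3)*(5*(-12)²) = 43303 - 95*144 = 43303 - 19*720 = 43303 - 13680 = 29623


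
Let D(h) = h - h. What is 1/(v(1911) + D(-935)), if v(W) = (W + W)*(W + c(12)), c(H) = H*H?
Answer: 1/7854210 ≈ 1.2732e-7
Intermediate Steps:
D(h) = 0
c(H) = H**2
v(W) = 2*W*(144 + W) (v(W) = (W + W)*(W + 12**2) = (2*W)*(W + 144) = (2*W)*(144 + W) = 2*W*(144 + W))
1/(v(1911) + D(-935)) = 1/(2*1911*(144 + 1911) + 0) = 1/(2*1911*2055 + 0) = 1/(7854210 + 0) = 1/7854210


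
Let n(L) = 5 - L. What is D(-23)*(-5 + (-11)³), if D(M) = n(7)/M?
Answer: -2672/23 ≈ -116.17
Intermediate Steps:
D(M) = -2/M (D(M) = (5 - 1*7)/M = (5 - 7)/M = -2/M)
D(-23)*(-5 + (-11)³) = (-2/(-23))*(-5 + (-11)³) = (-2*(-1/23))*(-5 - 1331) = (2/23)*(-1336) = -2672/23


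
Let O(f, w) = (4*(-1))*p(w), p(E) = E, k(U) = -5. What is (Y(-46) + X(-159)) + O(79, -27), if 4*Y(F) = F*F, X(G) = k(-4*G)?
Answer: 632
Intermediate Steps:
O(f, w) = -4*w (O(f, w) = (4*(-1))*w = -4*w)
X(G) = -5
Y(F) = F²/4 (Y(F) = (F*F)/4 = F²/4)
(Y(-46) + X(-159)) + O(79, -27) = ((¼)*(-46)² - 5) - 4*(-27) = ((¼)*2116 - 5) + 108 = (529 - 5) + 108 = 524 + 108 = 632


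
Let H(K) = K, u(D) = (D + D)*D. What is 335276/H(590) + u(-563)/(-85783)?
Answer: 14193478844/25305985 ≈ 560.87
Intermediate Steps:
u(D) = 2*D² (u(D) = (2*D)*D = 2*D²)
335276/H(590) + u(-563)/(-85783) = 335276/590 + (2*(-563)²)/(-85783) = 335276*(1/590) + (2*316969)*(-1/85783) = 167638/295 + 633938*(-1/85783) = 167638/295 - 633938/85783 = 14193478844/25305985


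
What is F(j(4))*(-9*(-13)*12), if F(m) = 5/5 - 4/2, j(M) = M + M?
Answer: -1404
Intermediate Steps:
j(M) = 2*M
F(m) = -1 (F(m) = 5*(⅕) - 4*½ = 1 - 2 = -1)
F(j(4))*(-9*(-13)*12) = -(-9*(-13))*12 = -117*12 = -1*1404 = -1404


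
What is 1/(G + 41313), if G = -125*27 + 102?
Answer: 1/38040 ≈ 2.6288e-5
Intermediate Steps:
G = -3273 (G = -3375 + 102 = -3273)
1/(G + 41313) = 1/(-3273 + 41313) = 1/38040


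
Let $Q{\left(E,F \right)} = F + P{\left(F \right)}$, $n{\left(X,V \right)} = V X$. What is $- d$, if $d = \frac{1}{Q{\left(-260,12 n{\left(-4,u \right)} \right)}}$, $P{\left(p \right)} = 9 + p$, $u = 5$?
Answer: $\frac{1}{471} \approx 0.0021231$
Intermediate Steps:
$Q{\left(E,F \right)} = 9 + 2 F$ ($Q{\left(E,F \right)} = F + \left(9 + F\right) = 9 + 2 F$)
$d = - \frac{1}{471}$ ($d = \frac{1}{9 + 2 \cdot 12 \cdot 5 \left(-4\right)} = \frac{1}{9 + 2 \cdot 12 \left(-20\right)} = \frac{1}{9 + 2 \left(-240\right)} = \frac{1}{9 - 480} = \frac{1}{-471} = - \frac{1}{471} \approx -0.0021231$)
$- d = \left(-1\right) \left(- \frac{1}{471}\right) = \frac{1}{471}$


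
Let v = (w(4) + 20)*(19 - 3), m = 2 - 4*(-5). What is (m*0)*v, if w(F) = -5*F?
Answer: 0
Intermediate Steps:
m = 22 (m = 2 + 20 = 22)
v = 0 (v = (-5*4 + 20)*(19 - 3) = (-20 + 20)*16 = 0*16 = 0)
(m*0)*v = (22*0)*0 = 0*0 = 0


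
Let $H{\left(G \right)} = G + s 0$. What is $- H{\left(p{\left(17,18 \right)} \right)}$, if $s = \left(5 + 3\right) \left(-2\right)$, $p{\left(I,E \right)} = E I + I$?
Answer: $-323$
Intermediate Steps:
$p{\left(I,E \right)} = I + E I$
$s = -16$ ($s = 8 \left(-2\right) = -16$)
$H{\left(G \right)} = G$ ($H{\left(G \right)} = G - 0 = G + 0 = G$)
$- H{\left(p{\left(17,18 \right)} \right)} = - 17 \left(1 + 18\right) = - 17 \cdot 19 = \left(-1\right) 323 = -323$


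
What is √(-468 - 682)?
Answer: 5*I*√46 ≈ 33.912*I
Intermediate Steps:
√(-468 - 682) = √(-1150) = 5*I*√46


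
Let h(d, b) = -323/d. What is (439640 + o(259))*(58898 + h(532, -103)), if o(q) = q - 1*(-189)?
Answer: 181440250794/7 ≈ 2.5920e+10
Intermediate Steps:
o(q) = 189 + q (o(q) = q + 189 = 189 + q)
(439640 + o(259))*(58898 + h(532, -103)) = (439640 + (189 + 259))*(58898 - 323/532) = (439640 + 448)*(58898 - 323*1/532) = 440088*(58898 - 17/28) = 440088*(1649127/28) = 181440250794/7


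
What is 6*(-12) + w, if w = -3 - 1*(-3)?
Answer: -72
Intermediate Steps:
w = 0 (w = -3 + 3 = 0)
6*(-12) + w = 6*(-12) + 0 = -72 + 0 = -72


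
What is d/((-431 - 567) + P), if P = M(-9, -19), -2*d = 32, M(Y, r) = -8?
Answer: 8/503 ≈ 0.015905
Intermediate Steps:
d = -16 (d = -½*32 = -16)
P = -8
d/((-431 - 567) + P) = -16/((-431 - 567) - 8) = -16/(-998 - 8) = -16/(-1006) = -1/1006*(-16) = 8/503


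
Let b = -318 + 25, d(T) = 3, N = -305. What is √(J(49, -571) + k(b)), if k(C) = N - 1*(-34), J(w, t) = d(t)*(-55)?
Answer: 2*I*√109 ≈ 20.881*I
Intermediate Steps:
J(w, t) = -165 (J(w, t) = 3*(-55) = -165)
b = -293
k(C) = -271 (k(C) = -305 - 1*(-34) = -305 + 34 = -271)
√(J(49, -571) + k(b)) = √(-165 - 271) = √(-436) = 2*I*√109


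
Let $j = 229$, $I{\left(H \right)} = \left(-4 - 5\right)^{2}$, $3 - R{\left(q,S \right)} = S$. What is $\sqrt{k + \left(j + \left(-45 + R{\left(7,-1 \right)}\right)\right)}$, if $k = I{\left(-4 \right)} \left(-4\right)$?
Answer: $2 i \sqrt{34} \approx 11.662 i$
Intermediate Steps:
$R{\left(q,S \right)} = 3 - S$
$I{\left(H \right)} = 81$ ($I{\left(H \right)} = \left(-9\right)^{2} = 81$)
$k = -324$ ($k = 81 \left(-4\right) = -324$)
$\sqrt{k + \left(j + \left(-45 + R{\left(7,-1 \right)}\right)\right)} = \sqrt{-324 + \left(229 + \left(-45 + \left(3 - -1\right)\right)\right)} = \sqrt{-324 + \left(229 + \left(-45 + \left(3 + 1\right)\right)\right)} = \sqrt{-324 + \left(229 + \left(-45 + 4\right)\right)} = \sqrt{-324 + \left(229 - 41\right)} = \sqrt{-324 + 188} = \sqrt{-136} = 2 i \sqrt{34}$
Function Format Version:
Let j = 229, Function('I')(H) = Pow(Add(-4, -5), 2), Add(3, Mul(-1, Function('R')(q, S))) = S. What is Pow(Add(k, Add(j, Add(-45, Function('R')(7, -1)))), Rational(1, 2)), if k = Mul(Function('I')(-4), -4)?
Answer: Mul(2, I, Pow(34, Rational(1, 2))) ≈ Mul(11.662, I)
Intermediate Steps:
Function('R')(q, S) = Add(3, Mul(-1, S))
Function('I')(H) = 81 (Function('I')(H) = Pow(-9, 2) = 81)
k = -324 (k = Mul(81, -4) = -324)
Pow(Add(k, Add(j, Add(-45, Function('R')(7, -1)))), Rational(1, 2)) = Pow(Add(-324, Add(229, Add(-45, Add(3, Mul(-1, -1))))), Rational(1, 2)) = Pow(Add(-324, Add(229, Add(-45, Add(3, 1)))), Rational(1, 2)) = Pow(Add(-324, Add(229, Add(-45, 4))), Rational(1, 2)) = Pow(Add(-324, Add(229, -41)), Rational(1, 2)) = Pow(Add(-324, 188), Rational(1, 2)) = Pow(-136, Rational(1, 2)) = Mul(2, I, Pow(34, Rational(1, 2)))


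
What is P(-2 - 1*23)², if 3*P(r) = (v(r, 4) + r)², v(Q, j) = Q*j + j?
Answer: 214358881/9 ≈ 2.3818e+7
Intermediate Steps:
v(Q, j) = j + Q*j
P(r) = (4 + 5*r)²/3 (P(r) = (4*(1 + r) + r)²/3 = ((4 + 4*r) + r)²/3 = (4 + 5*r)²/3)
P(-2 - 1*23)² = ((4 + 5*(-2 - 1*23))²/3)² = ((4 + 5*(-2 - 23))²/3)² = ((4 + 5*(-25))²/3)² = ((4 - 125)²/3)² = ((⅓)*(-121)²)² = ((⅓)*14641)² = (14641/3)² = 214358881/9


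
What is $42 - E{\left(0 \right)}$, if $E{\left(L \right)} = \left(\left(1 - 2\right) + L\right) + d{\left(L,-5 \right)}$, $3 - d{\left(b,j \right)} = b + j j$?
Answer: $65$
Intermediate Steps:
$d{\left(b,j \right)} = 3 - b - j^{2}$ ($d{\left(b,j \right)} = 3 - \left(b + j j\right) = 3 - \left(b + j^{2}\right) = 3 - b - j^{2}$)
$E{\left(L \right)} = -23$ ($E{\left(L \right)} = \left(\left(1 - 2\right) + L\right) - \left(22 + L\right) = \left(-1 + L\right) - \left(22 + L\right) = -23$)
$42 - E{\left(0 \right)} = 42 - -23 = 42 + 23 = 65$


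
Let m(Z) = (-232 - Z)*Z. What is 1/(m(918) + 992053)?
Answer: -1/63647 ≈ -1.5712e-5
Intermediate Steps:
m(Z) = Z*(-232 - Z)
1/(m(918) + 992053) = 1/(-1*918*(232 + 918) + 992053) = 1/(-1*918*1150 + 992053) = 1/(-1055700 + 992053) = 1/(-63647) = -1/63647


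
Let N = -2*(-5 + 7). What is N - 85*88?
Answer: -7484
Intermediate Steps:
N = -4 (N = -2*2 = -4)
N - 85*88 = -4 - 85*88 = -4 - 7480 = -7484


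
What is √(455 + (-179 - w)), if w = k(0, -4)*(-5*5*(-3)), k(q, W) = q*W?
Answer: 2*√69 ≈ 16.613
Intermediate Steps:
k(q, W) = W*q
w = 0 (w = (-4*0)*(-5*5*(-3)) = 0*(-25*(-3)) = 0*75 = 0)
√(455 + (-179 - w)) = √(455 + (-179 - 1*0)) = √(455 + (-179 + 0)) = √(455 - 179) = √276 = 2*√69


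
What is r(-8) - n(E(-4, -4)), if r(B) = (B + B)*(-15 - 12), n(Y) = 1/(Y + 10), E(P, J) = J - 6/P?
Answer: 6478/15 ≈ 431.87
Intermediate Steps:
E(P, J) = J - 6/P
n(Y) = 1/(10 + Y)
r(B) = -54*B (r(B) = (2*B)*(-27) = -54*B)
r(-8) - n(E(-4, -4)) = -54*(-8) - 1/(10 + (-4 - 6/(-4))) = 432 - 1/(10 + (-4 - 6*(-¼))) = 432 - 1/(10 + (-4 + 3/2)) = 432 - 1/(10 - 5/2) = 432 - 1/15/2 = 432 - 1*2/15 = 432 - 2/15 = 6478/15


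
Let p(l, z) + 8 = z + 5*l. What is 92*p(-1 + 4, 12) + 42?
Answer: 1790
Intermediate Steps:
p(l, z) = -8 + z + 5*l (p(l, z) = -8 + (z + 5*l) = -8 + z + 5*l)
92*p(-1 + 4, 12) + 42 = 92*(-8 + 12 + 5*(-1 + 4)) + 42 = 92*(-8 + 12 + 5*3) + 42 = 92*(-8 + 12 + 15) + 42 = 92*19 + 42 = 1748 + 42 = 1790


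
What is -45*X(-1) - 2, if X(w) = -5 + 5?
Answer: -2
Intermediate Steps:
X(w) = 0
-45*X(-1) - 2 = -45*0 - 2 = -15*0 - 2 = 0 - 2 = -2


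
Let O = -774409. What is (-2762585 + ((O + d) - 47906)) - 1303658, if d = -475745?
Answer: -5364303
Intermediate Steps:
(-2762585 + ((O + d) - 47906)) - 1303658 = (-2762585 + ((-774409 - 475745) - 47906)) - 1303658 = (-2762585 + (-1250154 - 47906)) - 1303658 = (-2762585 - 1298060) - 1303658 = -4060645 - 1303658 = -5364303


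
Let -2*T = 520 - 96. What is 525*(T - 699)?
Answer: -478275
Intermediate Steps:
T = -212 (T = -(520 - 96)/2 = -1/2*424 = -212)
525*(T - 699) = 525*(-212 - 699) = 525*(-911) = -478275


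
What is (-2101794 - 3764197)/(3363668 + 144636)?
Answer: -5865991/3508304 ≈ -1.6720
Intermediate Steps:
(-2101794 - 3764197)/(3363668 + 144636) = -5865991/3508304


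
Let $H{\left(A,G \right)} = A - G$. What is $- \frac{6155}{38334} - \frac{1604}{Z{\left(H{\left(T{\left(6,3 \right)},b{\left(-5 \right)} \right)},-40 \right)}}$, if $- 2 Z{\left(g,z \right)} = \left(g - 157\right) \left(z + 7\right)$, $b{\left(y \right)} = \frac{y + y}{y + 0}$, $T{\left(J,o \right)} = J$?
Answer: $\frac{30632959}{64516122} \approx 0.47481$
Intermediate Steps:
$b{\left(y \right)} = 2$ ($b{\left(y \right)} = \frac{2 y}{y} = 2$)
$Z{\left(g,z \right)} = - \frac{\left(-157 + g\right) \left(7 + z\right)}{2}$ ($Z{\left(g,z \right)} = - \frac{\left(g - 157\right) \left(z + 7\right)}{2} = - \frac{\left(-157 + g\right) \left(7 + z\right)}{2}$)
$- \frac{6155}{38334} - \frac{1604}{Z{\left(H{\left(T{\left(6,3 \right)},b{\left(-5 \right)} \right)},-40 \right)}} = - \frac{6155}{38334} - \frac{1604}{\frac{1099}{2} - \frac{7 \left(6 - 2\right)}{2} + \frac{157}{2} \left(-40\right) - \frac{1}{2} \left(6 - 2\right) \left(-40\right)} = \left(-6155\right) \frac{1}{38334} - \frac{1604}{\frac{1099}{2} - \frac{7 \left(6 - 2\right)}{2} - 3140 - \frac{1}{2} \left(6 - 2\right) \left(-40\right)} = - \frac{6155}{38334} - \frac{1604}{\frac{1099}{2} - 14 - 3140 - 2 \left(-40\right)} = - \frac{6155}{38334} - \frac{1604}{\frac{1099}{2} - 14 - 3140 + 80} = - \frac{6155}{38334} - \frac{1604}{- \frac{5049}{2}} = - \frac{6155}{38334} - - \frac{3208}{5049} = - \frac{6155}{38334} + \frac{3208}{5049} = \frac{30632959}{64516122}$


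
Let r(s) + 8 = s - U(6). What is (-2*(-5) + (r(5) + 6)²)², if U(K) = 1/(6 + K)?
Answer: 7102225/20736 ≈ 342.51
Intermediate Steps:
r(s) = -97/12 + s (r(s) = -8 + (s - 1/(6 + 6)) = -8 + (s - 1/12) = -8 + (-1/12 + s) = -97/12 + s)
(-2*(-5) + (r(5) + 6)²)² = (-2*(-5) + ((-97/12 + 5) + 6)²)² = (10 + (-37/12 + 6)²)² = (10 + (35/12)²)² = (10 + 1225/144)² = (2665/144)² = 7102225/20736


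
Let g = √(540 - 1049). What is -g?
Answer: -I*√509 ≈ -22.561*I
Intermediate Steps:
g = I*√509 (g = √(-509) = I*√509 ≈ 22.561*I)
-g = -I*√509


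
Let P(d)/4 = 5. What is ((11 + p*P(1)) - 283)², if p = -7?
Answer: 169744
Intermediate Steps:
P(d) = 20 (P(d) = 4*5 = 20)
((11 + p*P(1)) - 283)² = ((11 - 7*20) - 283)² = ((11 - 140) - 283)² = (-129 - 283)² = (-412)² = 169744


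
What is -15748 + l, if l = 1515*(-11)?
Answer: -32413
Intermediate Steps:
l = -16665
-15748 + l = -15748 - 16665 = -32413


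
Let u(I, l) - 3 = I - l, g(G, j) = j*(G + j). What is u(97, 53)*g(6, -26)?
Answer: 24440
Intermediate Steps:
u(I, l) = 3 + I - l (u(I, l) = 3 + (I - l) = 3 + I - l)
u(97, 53)*g(6, -26) = (3 + 97 - 1*53)*(-26*(6 - 26)) = (3 + 97 - 53)*(-26*(-20)) = 47*520 = 24440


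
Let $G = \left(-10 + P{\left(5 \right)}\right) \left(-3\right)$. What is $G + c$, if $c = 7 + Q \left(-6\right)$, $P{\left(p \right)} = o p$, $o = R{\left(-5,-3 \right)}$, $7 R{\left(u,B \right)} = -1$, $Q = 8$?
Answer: $- \frac{62}{7} \approx -8.8571$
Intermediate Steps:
$R{\left(u,B \right)} = - \frac{1}{7}$ ($R{\left(u,B \right)} = \frac{1}{7} \left(-1\right) = - \frac{1}{7}$)
$o = - \frac{1}{7} \approx -0.14286$
$P{\left(p \right)} = - \frac{p}{7}$
$G = \frac{225}{7}$ ($G = \left(-10 - \frac{5}{7}\right) \left(-3\right) = \left(- \frac{75}{7}\right) \left(-3\right) = \frac{225}{7} \approx 32.143$)
$c = -41$ ($c = 7 + 8 \left(-6\right) = 7 - 48 = -41$)
$G + c = \frac{225}{7} - 41 = - \frac{62}{7}$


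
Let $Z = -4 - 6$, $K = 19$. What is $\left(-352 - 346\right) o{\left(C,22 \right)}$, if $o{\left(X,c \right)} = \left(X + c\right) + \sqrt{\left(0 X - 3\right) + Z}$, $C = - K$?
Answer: $-2094 - 698 i \sqrt{13} \approx -2094.0 - 2516.7 i$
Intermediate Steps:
$C = -19$ ($C = \left(-1\right) 19 = -19$)
$Z = -10$ ($Z = -4 - 6 = -10$)
$o{\left(X,c \right)} = X + c + i \sqrt{13}$ ($o{\left(X,c \right)} = \left(X + c\right) + \sqrt{\left(0 X - 3\right) - 10} = \left(X + c\right) + \sqrt{\left(0 - 3\right) - 10} = \left(X + c\right) + \sqrt{-3 - 10} = \left(X + c\right) + \sqrt{-13} = \left(X + c\right) + i \sqrt{13} = X + c + i \sqrt{13}$)
$\left(-352 - 346\right) o{\left(C,22 \right)} = \left(-352 - 346\right) \left(-19 + 22 + i \sqrt{13}\right) = - 698 \left(3 + i \sqrt{13}\right) = -2094 - 698 i \sqrt{13}$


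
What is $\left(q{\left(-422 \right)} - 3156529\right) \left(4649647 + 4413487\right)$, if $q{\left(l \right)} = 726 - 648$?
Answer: $-28607338377434$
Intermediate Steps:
$q{\left(l \right)} = 78$
$\left(q{\left(-422 \right)} - 3156529\right) \left(4649647 + 4413487\right) = \left(78 - 3156529\right) \left(4649647 + 4413487\right) = \left(-3156451\right) 9063134 = -28607338377434$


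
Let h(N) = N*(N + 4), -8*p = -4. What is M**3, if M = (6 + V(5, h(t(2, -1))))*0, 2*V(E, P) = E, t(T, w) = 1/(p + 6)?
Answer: 0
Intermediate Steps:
p = 1/2 (p = -1/8*(-4) = 1/2 ≈ 0.50000)
t(T, w) = 2/13 (t(T, w) = 1/(1/2 + 6) = 1/(13/2) = 2/13)
h(N) = N*(4 + N)
V(E, P) = E/2
M = 0 (M = (6 + (1/2)*5)*0 = (6 + 5/2)*0 = (17/2)*0 = 0)
M**3 = 0**3 = 0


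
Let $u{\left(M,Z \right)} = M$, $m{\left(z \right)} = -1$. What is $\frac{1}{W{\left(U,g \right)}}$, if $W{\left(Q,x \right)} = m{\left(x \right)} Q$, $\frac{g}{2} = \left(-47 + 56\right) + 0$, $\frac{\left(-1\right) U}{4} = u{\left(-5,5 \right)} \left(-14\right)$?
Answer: $\frac{1}{280} \approx 0.0035714$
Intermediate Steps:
$U = -280$ ($U = - 4 \left(\left(-5\right) \left(-14\right)\right) = \left(-4\right) 70 = -280$)
$g = 18$ ($g = 2 \left(\left(-47 + 56\right) + 0\right) = 2 \left(9 + 0\right) = 2 \cdot 9 = 18$)
$W{\left(Q,x \right)} = - Q$
$\frac{1}{W{\left(U,g \right)}} = \frac{1}{\left(-1\right) \left(-280\right)} = \frac{1}{280}$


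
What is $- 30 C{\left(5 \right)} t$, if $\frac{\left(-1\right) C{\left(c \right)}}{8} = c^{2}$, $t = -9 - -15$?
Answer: $36000$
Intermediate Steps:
$t = 6$ ($t = -9 + 15 = 6$)
$C{\left(c \right)} = - 8 c^{2}$
$- 30 C{\left(5 \right)} t = - 30 \left(- 8 \cdot 5^{2}\right) 6 = - 30 \left(\left(-8\right) 25\right) 6 = \left(-30\right) \left(-200\right) 6 = 6000 \cdot 6 = 36000$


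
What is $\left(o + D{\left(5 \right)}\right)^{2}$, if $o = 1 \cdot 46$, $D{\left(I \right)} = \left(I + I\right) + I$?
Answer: $3721$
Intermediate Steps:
$D{\left(I \right)} = 3 I$ ($D{\left(I \right)} = 2 I + I = 3 I$)
$o = 46$
$\left(o + D{\left(5 \right)}\right)^{2} = \left(46 + 3 \cdot 5\right)^{2} = \left(46 + 15\right)^{2} = 61^{2} = 3721$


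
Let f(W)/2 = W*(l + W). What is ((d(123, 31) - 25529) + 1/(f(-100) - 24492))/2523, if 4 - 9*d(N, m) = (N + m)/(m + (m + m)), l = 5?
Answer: -117350612897/11597736492 ≈ -10.118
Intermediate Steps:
d(N, m) = 4/9 - (N + m)/(27*m) (d(N, m) = 4/9 - (N + m)/(9*(m + (m + m))) = 4/9 - (N + m)/(9*(m + 2*m)) = 4/9 - (N + m)/(9*(3*m)) = 4/9 - (N + m)*1/(3*m)/9 = 4/9 - (N + m)/(27*m))
f(W) = 2*W*(5 + W) (f(W) = 2*(W*(5 + W)) = 2*W*(5 + W))
((d(123, 31) - 25529) + 1/(f(-100) - 24492))/2523 = (((1/27)*(-1*123 + 11*31)/31 - 25529) + 1/(2*(-100)*(5 - 100) - 24492))/2523 = (((1/27)*(1/31)*(-123 + 341) - 25529) + 1/(2*(-100)*(-95) - 24492))*(1/2523) = (((1/27)*(1/31)*218 - 25529) + 1/(19000 - 24492))*(1/2523) = ((218/837 - 25529) + 1/(-5492))*(1/2523) = (-21367555/837 - 1/5492)*(1/2523) = -117350612897/4596804*1/2523 = -117350612897/11597736492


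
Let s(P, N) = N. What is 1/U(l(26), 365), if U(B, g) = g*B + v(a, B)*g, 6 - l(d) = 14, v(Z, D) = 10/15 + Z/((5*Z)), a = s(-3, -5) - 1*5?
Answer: -3/7811 ≈ -0.00038407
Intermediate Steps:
a = -10 (a = -5 - 1*5 = -5 - 5 = -10)
v(Z, D) = 13/15 (v(Z, D) = 10*(1/15) + Z*(1/(5*Z)) = ⅔ + ⅕ = 13/15)
l(d) = -8 (l(d) = 6 - 1*14 = 6 - 14 = -8)
U(B, g) = 13*g/15 + B*g (U(B, g) = g*B + 13*g/15 = B*g + 13*g/15 = 13*g/15 + B*g)
1/U(l(26), 365) = 1/((1/15)*365*(13 + 15*(-8))) = 1/((1/15)*365*(13 - 120)) = 1/((1/15)*365*(-107)) = 1/(-7811/3) = -3/7811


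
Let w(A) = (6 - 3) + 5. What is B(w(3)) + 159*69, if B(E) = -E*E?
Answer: 10907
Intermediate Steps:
w(A) = 8 (w(A) = 3 + 5 = 8)
B(E) = -E**2
B(w(3)) + 159*69 = -1*8**2 + 159*69 = -1*64 + 10971 = -64 + 10971 = 10907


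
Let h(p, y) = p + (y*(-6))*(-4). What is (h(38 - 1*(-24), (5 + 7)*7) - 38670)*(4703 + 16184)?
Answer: -764297104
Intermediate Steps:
h(p, y) = p + 24*y (h(p, y) = p - 6*y*(-4) = p + 24*y)
(h(38 - 1*(-24), (5 + 7)*7) - 38670)*(4703 + 16184) = (((38 - 1*(-24)) + 24*((5 + 7)*7)) - 38670)*(4703 + 16184) = (((38 + 24) + 24*(12*7)) - 38670)*20887 = ((62 + 24*84) - 38670)*20887 = ((62 + 2016) - 38670)*20887 = (2078 - 38670)*20887 = -36592*20887 = -764297104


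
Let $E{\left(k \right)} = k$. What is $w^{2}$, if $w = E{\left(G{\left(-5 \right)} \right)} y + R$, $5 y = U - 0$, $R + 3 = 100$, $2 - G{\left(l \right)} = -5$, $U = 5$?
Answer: $10816$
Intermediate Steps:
$G{\left(l \right)} = 7$ ($G{\left(l \right)} = 2 - -5 = 2 + 5 = 7$)
$R = 97$ ($R = -3 + 100 = 97$)
$y = 1$ ($y = \frac{5 - 0}{5} = \frac{5 + 0}{5} = \frac{1}{5} \cdot 5 = 1$)
$w = 104$ ($w = 7 \cdot 1 + 97 = 7 + 97 = 104$)
$w^{2} = 104^{2} = 10816$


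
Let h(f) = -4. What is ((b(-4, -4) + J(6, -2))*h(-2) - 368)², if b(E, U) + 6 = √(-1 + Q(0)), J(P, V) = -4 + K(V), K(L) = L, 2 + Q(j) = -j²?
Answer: 102352 + 2560*I*√3 ≈ 1.0235e+5 + 4434.0*I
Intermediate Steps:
Q(j) = -2 - j²
J(P, V) = -4 + V
b(E, U) = -6 + I*√3 (b(E, U) = -6 + √(-1 + (-2 - 1*0²)) = -6 + √(-1 + (-2 - 1*0)) = -6 + √(-1 + (-2 + 0)) = -6 + √(-1 - 2) = -6 + √(-3) = -6 + I*√3)
((b(-4, -4) + J(6, -2))*h(-2) - 368)² = (((-6 + I*√3) + (-4 - 2))*(-4) - 368)² = (((-6 + I*√3) - 6)*(-4) - 368)² = ((-12 + I*√3)*(-4) - 368)² = ((48 - 4*I*√3) - 368)² = (-320 - 4*I*√3)²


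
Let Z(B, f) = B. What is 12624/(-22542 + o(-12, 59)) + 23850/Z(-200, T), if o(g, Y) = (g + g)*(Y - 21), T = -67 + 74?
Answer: -1873009/15636 ≈ -119.79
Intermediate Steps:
T = 7
o(g, Y) = 2*g*(-21 + Y) (o(g, Y) = (2*g)*(-21 + Y) = 2*g*(-21 + Y))
12624/(-22542 + o(-12, 59)) + 23850/Z(-200, T) = 12624/(-22542 + 2*(-12)*(-21 + 59)) + 23850/(-200) = 12624/(-22542 + 2*(-12)*38) + 23850*(-1/200) = 12624/(-22542 - 912) - 477/4 = 12624/(-23454) - 477/4 = 12624*(-1/23454) - 477/4 = -2104/3909 - 477/4 = -1873009/15636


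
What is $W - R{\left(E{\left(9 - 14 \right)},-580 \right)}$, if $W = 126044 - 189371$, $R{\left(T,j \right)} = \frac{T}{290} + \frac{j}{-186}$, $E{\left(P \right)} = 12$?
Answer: $- \frac{854007203}{13485} \approx -63330.0$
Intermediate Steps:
$R{\left(T,j \right)} = - \frac{j}{186} + \frac{T}{290}$ ($R{\left(T,j \right)} = T \frac{1}{290} + j \left(- \frac{1}{186}\right) = \frac{T}{290} - \frac{j}{186} = - \frac{j}{186} + \frac{T}{290}$)
$W = -63327$ ($W = 126044 - 189371 = -63327$)
$W - R{\left(E{\left(9 - 14 \right)},-580 \right)} = -63327 - \left(\left(- \frac{1}{186}\right) \left(-580\right) + \frac{1}{290} \cdot 12\right) = -63327 - \left(\frac{290}{93} + \frac{6}{145}\right) = -63327 - \frac{42608}{13485} = - \frac{854007203}{13485}$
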